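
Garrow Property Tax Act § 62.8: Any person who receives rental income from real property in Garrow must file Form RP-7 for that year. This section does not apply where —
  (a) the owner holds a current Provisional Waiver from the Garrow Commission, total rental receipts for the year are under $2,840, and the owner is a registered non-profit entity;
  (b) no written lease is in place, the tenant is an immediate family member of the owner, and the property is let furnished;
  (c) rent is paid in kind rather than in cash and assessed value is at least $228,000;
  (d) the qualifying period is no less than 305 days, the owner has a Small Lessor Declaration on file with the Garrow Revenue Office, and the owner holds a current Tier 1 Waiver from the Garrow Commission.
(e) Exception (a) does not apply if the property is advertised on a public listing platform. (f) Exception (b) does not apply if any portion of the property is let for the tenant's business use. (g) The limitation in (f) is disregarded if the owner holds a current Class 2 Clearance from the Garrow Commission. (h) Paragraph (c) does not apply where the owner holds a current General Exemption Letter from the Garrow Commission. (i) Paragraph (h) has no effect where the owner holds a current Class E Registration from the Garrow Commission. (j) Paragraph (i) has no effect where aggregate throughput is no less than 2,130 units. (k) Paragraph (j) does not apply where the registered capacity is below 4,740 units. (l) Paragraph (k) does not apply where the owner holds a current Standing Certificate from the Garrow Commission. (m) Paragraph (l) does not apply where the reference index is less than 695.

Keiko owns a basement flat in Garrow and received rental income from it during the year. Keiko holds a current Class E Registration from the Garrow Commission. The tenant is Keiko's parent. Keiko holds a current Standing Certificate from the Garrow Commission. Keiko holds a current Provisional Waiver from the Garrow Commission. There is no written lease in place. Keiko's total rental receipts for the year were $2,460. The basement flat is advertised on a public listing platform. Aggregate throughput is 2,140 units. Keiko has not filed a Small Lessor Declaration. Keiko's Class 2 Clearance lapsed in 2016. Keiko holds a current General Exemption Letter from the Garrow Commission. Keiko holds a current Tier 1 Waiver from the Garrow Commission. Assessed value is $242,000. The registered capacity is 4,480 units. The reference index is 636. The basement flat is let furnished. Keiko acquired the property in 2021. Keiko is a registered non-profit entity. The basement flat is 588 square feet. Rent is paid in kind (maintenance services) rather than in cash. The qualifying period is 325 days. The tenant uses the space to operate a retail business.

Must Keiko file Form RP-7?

Exception (a) is satisfied on its face — a current Provisional Waiver is held; total rental receipts for the year are $2,460, under the $2,840 limit; Keiko is a registered non-profit. Turning to paragraph (e): (e) is triggered — the property is publicly advertised. (a) is therefore removed.
Exception (b)'s conditions are all satisfied: there is no written lease; the tenant is an immediate family member; the property is let furnished. But applying paragraphs (f)–(g): (f) is engaged — the space is let for business use. (g), which would lift (f), does not operate here — there is no Class 2 Clearance in force. (b) is therefore removed.
Exception (c)'s conditions are all satisfied: rent is paid in kind; assessed value is $242,000, meeting the $228,000 threshold. Under paragraphs (h)–(m): (h) would limit (c) — a current General Exemption Letter is held — but (i) sets (h) aside: (i) operates against (h): a current Class E Registration is held. (j) would limit (i) — aggregate throughput is 2,140 units, meeting the 2,130 units threshold — but (k) sets (j) aside: (k) operates against (j): the registered capacity is 4,480 units, below the 4,740 units limit. (l) is engaged (a current Standing Certificate is held), but is displaced by (m): (m) is triggered — the reference index is 636, less than the 695 limit. (c) remains available.
Exception (d) fails — no Small Lessor Declaration is on file.

No — exception (c) applies; Keiko is not required to file Form RP-7.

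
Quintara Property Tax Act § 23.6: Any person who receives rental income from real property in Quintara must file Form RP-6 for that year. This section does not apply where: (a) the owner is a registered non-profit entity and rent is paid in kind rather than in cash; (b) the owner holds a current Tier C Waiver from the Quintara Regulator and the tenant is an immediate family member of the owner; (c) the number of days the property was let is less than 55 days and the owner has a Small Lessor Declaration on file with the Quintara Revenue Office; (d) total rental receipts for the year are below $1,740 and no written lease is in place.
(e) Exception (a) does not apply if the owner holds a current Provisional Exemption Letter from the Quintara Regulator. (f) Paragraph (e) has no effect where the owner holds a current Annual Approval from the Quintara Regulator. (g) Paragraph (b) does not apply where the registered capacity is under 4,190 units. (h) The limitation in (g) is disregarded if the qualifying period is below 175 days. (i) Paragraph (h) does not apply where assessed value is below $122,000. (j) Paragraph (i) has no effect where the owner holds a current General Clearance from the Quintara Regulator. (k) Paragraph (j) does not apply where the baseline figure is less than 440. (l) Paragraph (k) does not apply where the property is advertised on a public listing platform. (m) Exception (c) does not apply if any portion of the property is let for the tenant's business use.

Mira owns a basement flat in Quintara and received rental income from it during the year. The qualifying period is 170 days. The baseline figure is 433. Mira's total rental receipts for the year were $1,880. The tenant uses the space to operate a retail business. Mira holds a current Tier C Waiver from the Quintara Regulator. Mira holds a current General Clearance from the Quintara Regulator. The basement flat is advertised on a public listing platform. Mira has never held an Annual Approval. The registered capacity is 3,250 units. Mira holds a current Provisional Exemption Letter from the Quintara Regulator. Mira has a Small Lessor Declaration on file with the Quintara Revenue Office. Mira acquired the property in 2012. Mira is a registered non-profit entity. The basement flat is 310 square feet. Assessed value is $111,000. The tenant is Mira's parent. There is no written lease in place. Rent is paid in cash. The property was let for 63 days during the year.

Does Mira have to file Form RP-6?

No — exception (b) applies; Mira is not required to file Form RP-6.

Exception (a) does not apply: rent is paid in cash.
All of (b)'s requirements are met (a current Tier C Waiver is held; the tenant is an immediate family member). Under paragraphs (g)–(l): (g) would limit (b) — the registered capacity is 3,250 units, under the 4,190 units limit — but (h) sets (g) aside: (h) applies — the qualifying period is 170 days, below the 175 days limit. (i) operates (assessed value is $111,000, below the $122,000 limit), but is set aside by (j): (j) operates — a current General Clearance is held. (k) operates (the baseline figure is 433, less than the 440 limit), but is set aside by (l): (l) operates — the property is publicly advertised. Exception (b) stands.
Exception (c) does not apply: the number of days the property was let is 63 days, not less than 55 days.
Exception (d) does not apply: total rental receipts for the year are $1,880, not below $1,740.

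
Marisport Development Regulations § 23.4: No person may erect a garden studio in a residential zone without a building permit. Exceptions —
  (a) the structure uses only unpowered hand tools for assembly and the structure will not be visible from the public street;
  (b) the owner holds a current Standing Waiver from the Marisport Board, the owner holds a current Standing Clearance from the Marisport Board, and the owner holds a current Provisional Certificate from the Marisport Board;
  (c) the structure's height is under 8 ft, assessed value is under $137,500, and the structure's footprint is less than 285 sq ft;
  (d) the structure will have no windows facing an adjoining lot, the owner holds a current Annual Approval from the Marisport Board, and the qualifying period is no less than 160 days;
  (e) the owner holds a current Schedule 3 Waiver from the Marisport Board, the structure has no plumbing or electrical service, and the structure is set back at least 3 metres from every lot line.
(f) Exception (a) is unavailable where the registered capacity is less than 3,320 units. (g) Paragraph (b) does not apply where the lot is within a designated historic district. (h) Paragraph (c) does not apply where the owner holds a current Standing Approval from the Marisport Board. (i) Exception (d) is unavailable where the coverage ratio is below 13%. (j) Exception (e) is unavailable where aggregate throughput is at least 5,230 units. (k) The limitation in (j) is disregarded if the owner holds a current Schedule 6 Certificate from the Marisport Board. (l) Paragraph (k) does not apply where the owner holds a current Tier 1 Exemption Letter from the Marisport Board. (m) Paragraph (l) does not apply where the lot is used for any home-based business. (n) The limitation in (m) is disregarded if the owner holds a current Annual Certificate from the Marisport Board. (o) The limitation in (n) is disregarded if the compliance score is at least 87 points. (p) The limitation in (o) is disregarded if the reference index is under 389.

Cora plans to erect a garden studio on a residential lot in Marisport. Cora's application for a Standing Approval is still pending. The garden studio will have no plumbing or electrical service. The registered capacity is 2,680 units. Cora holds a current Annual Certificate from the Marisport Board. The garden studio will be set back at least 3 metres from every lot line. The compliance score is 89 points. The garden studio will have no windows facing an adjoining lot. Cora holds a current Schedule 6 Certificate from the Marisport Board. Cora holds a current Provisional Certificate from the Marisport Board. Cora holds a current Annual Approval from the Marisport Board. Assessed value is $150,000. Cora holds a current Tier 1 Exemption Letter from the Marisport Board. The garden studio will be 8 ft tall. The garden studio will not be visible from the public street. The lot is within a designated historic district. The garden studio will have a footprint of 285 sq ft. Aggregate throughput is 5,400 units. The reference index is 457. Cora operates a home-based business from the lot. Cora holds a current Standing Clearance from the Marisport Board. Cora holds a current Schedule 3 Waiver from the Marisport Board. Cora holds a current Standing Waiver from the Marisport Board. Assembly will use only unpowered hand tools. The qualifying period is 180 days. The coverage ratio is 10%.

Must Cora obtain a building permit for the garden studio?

No — exception (e) applies; Cora does not need a building permit.

All of (a)'s requirements are met (assembly uses only hand tools; the structure will not be visible from the street). Turning to paragraph (f): (f) is triggered — the registered capacity is 2,680 units, less than the 3,320 units limit. (a) is therefore removed.
Exception (b): a current Standing Waiver is held; a current Standing Clearance is held; a current Provisional Certificate is held — every condition holds. But: (g) operates against (b): the lot is in a historic district. Exception (b) does not apply.
Exception (c) does not apply: the structure's height is 8 ft, not under 8 ft.
Exception (d)'s conditions are all satisfied: no windows face an adjoining lot; a current Annual Approval is held; the qualifying period is 180 days, meeting the 160 days threshold. However, paragraph (i) must be considered: (i) is triggered — the coverage ratio is 10%, below the 13% limit. So (d) is unavailable.
Exception (e): a current Schedule 3 Waiver is held; there is no plumbing or electrical service; the setback is at least 3 m on every side — every condition holds. Considering the limiting provisions: (j) is triggered (aggregate throughput is 5,400 units, meeting the 5,230 units threshold), but is itself disapplied by (k): (k) operates against (j): a current Schedule 6 Certificate is held. (l) is engaged (a current Tier 1 Exemption Letter is held), but is overridden by (m): (m) applies — a home-based business operates on the lot. (n) would limit (m) — a current Annual Certificate is held — but (o) sets (n) aside: (o) operates against (n): the compliance score is 89 points, meeting the 87 points threshold. (p), which would lift (o), is not triggered — the reference index is 457, not under 389. Exception (e) stands.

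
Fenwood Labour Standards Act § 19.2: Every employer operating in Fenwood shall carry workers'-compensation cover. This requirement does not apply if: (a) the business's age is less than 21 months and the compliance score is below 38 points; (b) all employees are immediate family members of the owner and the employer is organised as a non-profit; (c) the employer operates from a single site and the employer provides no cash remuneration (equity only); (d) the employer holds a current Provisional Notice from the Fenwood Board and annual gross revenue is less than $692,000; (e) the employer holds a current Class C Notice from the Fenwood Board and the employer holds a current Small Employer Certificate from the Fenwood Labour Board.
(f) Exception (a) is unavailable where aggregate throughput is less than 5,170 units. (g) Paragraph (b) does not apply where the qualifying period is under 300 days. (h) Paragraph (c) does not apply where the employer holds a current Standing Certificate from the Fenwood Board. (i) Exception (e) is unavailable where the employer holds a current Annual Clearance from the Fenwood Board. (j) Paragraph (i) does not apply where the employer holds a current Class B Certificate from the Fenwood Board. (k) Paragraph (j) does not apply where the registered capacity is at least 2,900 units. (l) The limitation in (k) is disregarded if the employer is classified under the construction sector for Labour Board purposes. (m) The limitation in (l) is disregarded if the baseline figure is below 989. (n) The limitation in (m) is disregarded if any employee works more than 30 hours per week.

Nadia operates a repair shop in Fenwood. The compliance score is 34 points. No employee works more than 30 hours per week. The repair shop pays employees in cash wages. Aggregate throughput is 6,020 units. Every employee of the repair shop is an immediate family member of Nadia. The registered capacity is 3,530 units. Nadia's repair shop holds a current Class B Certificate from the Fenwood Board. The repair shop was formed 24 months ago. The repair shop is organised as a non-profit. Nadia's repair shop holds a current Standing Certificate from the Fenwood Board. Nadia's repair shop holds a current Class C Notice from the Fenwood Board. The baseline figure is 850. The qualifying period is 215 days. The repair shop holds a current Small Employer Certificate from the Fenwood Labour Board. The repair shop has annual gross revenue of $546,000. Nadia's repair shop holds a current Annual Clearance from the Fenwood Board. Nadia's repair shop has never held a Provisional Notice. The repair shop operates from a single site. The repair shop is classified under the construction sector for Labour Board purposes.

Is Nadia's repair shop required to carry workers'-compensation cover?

Yes — Nadia's repair shop must carry workers'-compensation cover.

Exception (a) requires that the business's age is less than 21 months; but the business's age is 24 months, not less than 21 months, so (a) is unavailable.
Exception (b): every employee is an immediate family member; the employer is a non-profit — every condition holds. But applying paragraph (g): (g) operates against (b): the qualifying period is 215 days, under the 300 days limit. (b) is therefore removed.
Exception (c) requires that the employer provides no cash remuneration (equity only); but employees are paid cash wages, so (c) is unavailable.
Exception (d) fails — the Provisional Notice is not current.
Exception (e): a current Class C Notice is held; a current Small Employer Certificate is held — every condition holds. Turning to paragraphs (i)–(n): (i) operates against (e): a current Annual Clearance is held. (j) would limit (i) — a current Class B Certificate is held — but (k) sets (j) aside: (k) operates against (j): the registered capacity is 3,530 units, meeting the 2,900 units threshold. (l) would limit (k) — the repair shop is classified under the construction sector — but (m) sets (l) aside: (m) operates against (l): the baseline figure is 850, below the 989 limit. (n) is inapplicable (no employee exceeds 30 hours/week), so (m) stands. Exception (e) does not apply.
No exception applies. The general rule governs.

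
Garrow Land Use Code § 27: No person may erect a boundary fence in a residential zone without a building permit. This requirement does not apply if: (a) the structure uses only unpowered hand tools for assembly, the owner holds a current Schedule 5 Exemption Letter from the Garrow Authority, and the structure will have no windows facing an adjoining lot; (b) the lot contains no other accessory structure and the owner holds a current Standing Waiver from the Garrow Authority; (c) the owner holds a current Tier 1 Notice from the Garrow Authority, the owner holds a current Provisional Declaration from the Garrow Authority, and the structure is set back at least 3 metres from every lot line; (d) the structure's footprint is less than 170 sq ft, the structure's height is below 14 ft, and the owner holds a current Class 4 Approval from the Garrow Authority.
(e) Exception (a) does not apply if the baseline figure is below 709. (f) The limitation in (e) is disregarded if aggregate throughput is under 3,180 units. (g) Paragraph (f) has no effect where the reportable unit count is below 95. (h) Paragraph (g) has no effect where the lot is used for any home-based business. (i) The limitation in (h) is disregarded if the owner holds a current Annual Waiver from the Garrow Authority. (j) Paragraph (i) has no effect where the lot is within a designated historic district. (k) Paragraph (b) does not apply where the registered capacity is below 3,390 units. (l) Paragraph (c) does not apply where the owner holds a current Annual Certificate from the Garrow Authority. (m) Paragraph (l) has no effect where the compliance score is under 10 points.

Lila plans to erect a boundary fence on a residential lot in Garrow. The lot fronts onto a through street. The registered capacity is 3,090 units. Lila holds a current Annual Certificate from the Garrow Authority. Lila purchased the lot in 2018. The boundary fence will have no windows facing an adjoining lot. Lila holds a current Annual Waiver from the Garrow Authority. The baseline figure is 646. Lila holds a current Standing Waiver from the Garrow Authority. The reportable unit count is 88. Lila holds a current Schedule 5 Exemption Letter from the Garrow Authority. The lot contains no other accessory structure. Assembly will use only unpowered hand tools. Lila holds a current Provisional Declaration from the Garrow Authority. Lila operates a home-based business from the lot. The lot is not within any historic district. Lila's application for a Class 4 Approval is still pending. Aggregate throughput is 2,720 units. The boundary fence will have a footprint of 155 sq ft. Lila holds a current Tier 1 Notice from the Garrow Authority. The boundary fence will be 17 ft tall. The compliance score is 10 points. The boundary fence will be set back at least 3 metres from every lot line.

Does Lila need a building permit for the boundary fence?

Exception (a): assembly uses only hand tools; a current Schedule 5 Exemption Letter is held; no windows face an adjoining lot — every condition holds. But applying paragraphs (e)–(j): (e) is engaged — the baseline figure is 646, below the 709 limit. (f) is triggered (aggregate throughput is 2,720 units, under the 3,180 units limit), but is itself disapplied by (g): (g) operates against (f): the reportable unit count is 88, below the 95 limit. (h) would limit (g) — a home-based business operates on the lot — but (i) sets (h) aside: (i) operates against (h): a current Annual Waiver is held. (j) is inapplicable (the lot is not in a historic district), so (i) stands. So (a) is unavailable.
Exception (b): the lot has no other accessory structure; a current Standing Waiver is held — every condition holds. However, paragraph (k) must be considered: (k) operates against (b): the registered capacity is 3,090 units, below the 3,390 units limit. (b) is therefore removed.
Exception (c)'s conditions are all satisfied: a current Tier 1 Notice is held; a current Provisional Declaration is held; the setback is at least 3 m on every side. Turning to paragraphs (l)–(m): (l) operates against (c): a current Annual Certificate is held. (m), which would lift (l), is not triggered — the compliance score is 10 points, not under 10 points. Exception (c) does not apply.
Exception (d) does not apply: the structure's height is 17 ft, not below 14 ft.
No exception displaces § 27.

Yes — Lila must obtain a building permit.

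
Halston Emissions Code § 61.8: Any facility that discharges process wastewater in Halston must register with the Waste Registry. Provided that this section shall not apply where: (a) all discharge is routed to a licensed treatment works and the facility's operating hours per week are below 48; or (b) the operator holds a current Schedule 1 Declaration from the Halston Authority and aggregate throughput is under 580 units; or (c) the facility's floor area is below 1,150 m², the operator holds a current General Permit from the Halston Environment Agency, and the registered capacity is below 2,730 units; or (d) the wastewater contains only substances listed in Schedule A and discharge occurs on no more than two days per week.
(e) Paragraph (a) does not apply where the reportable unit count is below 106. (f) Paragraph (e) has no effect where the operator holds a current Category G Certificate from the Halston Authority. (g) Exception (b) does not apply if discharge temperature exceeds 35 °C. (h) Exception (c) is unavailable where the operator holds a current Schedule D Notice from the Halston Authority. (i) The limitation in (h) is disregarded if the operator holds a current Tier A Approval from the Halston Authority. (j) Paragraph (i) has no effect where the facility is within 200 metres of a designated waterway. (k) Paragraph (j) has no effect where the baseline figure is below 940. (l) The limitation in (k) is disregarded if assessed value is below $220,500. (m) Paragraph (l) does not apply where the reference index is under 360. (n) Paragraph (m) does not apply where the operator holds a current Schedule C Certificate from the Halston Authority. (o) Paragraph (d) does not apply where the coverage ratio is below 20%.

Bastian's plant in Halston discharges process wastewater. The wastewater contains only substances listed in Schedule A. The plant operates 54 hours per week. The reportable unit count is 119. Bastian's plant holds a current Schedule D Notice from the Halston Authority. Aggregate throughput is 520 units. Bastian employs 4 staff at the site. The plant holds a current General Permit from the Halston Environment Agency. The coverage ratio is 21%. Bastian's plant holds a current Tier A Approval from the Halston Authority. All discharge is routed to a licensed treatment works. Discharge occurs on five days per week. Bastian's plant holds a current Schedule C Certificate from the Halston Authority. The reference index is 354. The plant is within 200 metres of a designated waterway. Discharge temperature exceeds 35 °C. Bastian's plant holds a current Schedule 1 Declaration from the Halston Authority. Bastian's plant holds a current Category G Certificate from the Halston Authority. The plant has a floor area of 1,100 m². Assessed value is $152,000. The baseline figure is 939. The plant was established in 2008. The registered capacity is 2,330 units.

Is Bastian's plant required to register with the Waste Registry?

Yes — Bastian's plant must register with the Waste Registry.

Exception (a) fails — the facility's operating hours per week are 54, not below 48.
Exception (b)'s conditions are all satisfied: a current Schedule 1 Declaration is held; aggregate throughput is 520 units, under the 580 units limit. Turning to paragraph (g): (g) is engaged — discharge temperature exceeds 35 °C. Exception (b) does not apply.
Exception (c): the facility's floor area is 1,100 m², below the 1,150 m² limit; a current General Permit is held; the registered capacity is 2,330 units, below the 2,730 units limit — every condition holds. But applying paragraphs (h)–(n): (h) is engaged — a current Schedule D Notice is held. (i) is engaged (a current Tier A Approval is held), but is overridden by (j): (j) operates against (i): the plant is within 200 m of a designated waterway. (k) would limit (j) — the baseline figure is 939, below the 940 limit — but (l) sets (k) aside: (l) operates against (k): assessed value is $152,000, below the $220,500 limit. (m) is engaged (the reference index is 354, under the 360 limit), but is overridden by (n): (n) applies — a current Schedule C Certificate is held. Exception (c) does not apply.
Exception (d) requires that discharge occurs on no more than two days per week; but discharge occurs on five days per week, so (d) is unavailable.
None of the exceptions is available; § 61.8 applies in full.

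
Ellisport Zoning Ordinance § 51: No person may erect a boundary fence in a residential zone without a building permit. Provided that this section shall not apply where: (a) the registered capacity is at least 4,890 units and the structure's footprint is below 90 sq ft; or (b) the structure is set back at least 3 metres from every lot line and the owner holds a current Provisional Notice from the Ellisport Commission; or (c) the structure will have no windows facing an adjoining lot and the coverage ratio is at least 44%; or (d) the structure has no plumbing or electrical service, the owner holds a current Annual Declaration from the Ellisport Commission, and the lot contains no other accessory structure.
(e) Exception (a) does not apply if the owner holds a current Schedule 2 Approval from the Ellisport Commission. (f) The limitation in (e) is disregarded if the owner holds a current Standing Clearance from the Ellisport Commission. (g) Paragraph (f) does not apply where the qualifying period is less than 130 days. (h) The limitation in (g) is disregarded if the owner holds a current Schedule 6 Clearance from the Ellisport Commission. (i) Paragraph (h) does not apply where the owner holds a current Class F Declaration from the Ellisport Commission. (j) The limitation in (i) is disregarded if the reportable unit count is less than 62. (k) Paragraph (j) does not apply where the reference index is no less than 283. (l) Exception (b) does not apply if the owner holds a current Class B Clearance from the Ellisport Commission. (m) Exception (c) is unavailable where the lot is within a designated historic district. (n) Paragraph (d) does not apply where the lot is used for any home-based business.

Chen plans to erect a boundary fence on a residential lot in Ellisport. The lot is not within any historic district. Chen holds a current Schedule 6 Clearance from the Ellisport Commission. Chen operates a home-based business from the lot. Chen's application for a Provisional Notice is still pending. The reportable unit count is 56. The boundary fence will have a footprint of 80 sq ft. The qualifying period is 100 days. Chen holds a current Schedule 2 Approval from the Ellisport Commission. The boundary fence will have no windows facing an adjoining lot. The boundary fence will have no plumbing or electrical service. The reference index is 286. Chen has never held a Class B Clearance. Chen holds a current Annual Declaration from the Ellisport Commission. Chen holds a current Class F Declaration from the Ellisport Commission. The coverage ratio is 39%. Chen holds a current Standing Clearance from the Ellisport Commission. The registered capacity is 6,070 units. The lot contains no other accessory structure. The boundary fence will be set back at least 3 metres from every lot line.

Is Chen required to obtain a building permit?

Exception (a) is satisfied on its face — the registered capacity is 6,070 units, meeting the 4,890 units threshold; the structure's footprint is 80 sq ft, below the 90 sq ft limit. But applying paragraphs (e)–(k): (e) operates against (a): a current Schedule 2 Approval is held. (f) would limit (e) — a current Standing Clearance is held — but (g) sets (f) aside: (g) operates against (f): the qualifying period is 100 days, less than the 130 days limit. (h) would limit (g) — a current Schedule 6 Clearance is held — but (i) sets (h) aside: (i) is triggered — a current Class F Declaration is held. (j) is triggered (the reportable unit count is 56, less than the 62 limit), but is set aside by (k): (k) operates against (j): the reference index is 286, meeting the 283 threshold. (a) is therefore removed.
Exception (b) fails — the Provisional Notice is not current.
Exception (c) does not apply: the coverage ratio is 39%, short of 44%.
Exception (d) is satisfied on its face — there is no plumbing or electrical service; a current Annual Declaration is held; the lot has no other accessory structure. But applying paragraph (n): (n) applies — a home-based business operates on the lot. So (d) is unavailable.
Every exception is unavailable, so the rule governs.

Yes — Chen must obtain a building permit.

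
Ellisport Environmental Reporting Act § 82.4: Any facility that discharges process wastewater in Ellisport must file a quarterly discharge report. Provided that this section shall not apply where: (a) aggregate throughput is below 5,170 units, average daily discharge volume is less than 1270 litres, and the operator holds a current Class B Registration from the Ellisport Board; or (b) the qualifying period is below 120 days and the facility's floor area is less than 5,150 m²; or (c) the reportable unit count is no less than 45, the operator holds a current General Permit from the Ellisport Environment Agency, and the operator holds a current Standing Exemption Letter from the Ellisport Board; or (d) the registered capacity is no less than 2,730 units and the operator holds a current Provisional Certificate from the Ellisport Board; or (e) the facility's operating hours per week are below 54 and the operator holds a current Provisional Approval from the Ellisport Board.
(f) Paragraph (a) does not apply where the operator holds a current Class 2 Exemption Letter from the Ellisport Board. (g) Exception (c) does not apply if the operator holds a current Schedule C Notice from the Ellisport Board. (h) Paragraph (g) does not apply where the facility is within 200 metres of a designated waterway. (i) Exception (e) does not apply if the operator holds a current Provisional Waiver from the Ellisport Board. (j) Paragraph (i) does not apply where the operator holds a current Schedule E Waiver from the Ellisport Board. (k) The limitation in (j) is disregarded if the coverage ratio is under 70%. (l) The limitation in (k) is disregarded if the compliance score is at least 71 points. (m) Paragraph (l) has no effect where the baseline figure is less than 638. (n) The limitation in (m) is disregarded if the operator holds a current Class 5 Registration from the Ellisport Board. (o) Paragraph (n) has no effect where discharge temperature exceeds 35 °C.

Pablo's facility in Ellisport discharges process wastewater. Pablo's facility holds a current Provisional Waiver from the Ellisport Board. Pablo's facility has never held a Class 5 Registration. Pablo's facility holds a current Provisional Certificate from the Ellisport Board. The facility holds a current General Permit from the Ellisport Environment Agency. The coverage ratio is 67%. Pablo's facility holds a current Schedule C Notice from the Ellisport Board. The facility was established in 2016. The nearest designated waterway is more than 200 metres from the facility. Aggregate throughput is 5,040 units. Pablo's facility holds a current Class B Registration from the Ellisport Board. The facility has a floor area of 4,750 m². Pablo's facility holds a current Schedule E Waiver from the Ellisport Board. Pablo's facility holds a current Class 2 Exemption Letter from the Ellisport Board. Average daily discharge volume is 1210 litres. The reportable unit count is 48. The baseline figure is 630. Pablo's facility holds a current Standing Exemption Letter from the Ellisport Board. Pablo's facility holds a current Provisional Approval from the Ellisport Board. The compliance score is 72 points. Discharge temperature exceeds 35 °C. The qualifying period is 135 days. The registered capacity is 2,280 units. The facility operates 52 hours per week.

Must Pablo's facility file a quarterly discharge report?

Yes — Pablo's facility must file a quarterly discharge report.

Exception (a) is satisfied on its face — aggregate throughput is 5,040 units, below the 5,170 units limit; average daily discharge volume is 1210 litres, less than the 1270 litres limit; a current Class B Registration is held. However, paragraph (f) must be considered: (f) is engaged — a current Class 2 Exemption Letter is held. So (a) is unavailable.
Exception (b) fails — the qualifying period is 135 days, not below 120 days.
Exception (c) is satisfied on its face — the reportable unit count is 48, meeting the 45 threshold; a current General Permit is held; a current Standing Exemption Letter is held. But applying paragraphs (g)–(h): (g) is engaged — a current Schedule C Notice is held. (h) does not operate here (the facility is more than 200 m from any designated waterway), so (g) stands. Exception (c) does not apply.
Exception (d) does not apply: the registered capacity is 2,280 units, short of 2,730 units.
Exception (e): the facility's operating hours per week are 52, below the 54 limit; a current Provisional Approval is held — every condition holds. Turning to paragraphs (i)–(o): (i) operates against (e): a current Provisional Waiver is held. (j) is triggered (a current Schedule E Waiver is held), but is displaced by (k): (k) operates against (j): the coverage ratio is 67%, under the 70% limit. (l) would limit (k) — the compliance score is 72 points, meeting the 71 points threshold — but (m) sets (l) aside: (m) operates against (l): the baseline figure is 630, less than the 638 limit. (n), which would lift (m), is not triggered — there is no Class 5 Registration in force. So (e) is unavailable.
Every exception is unavailable, so the rule governs.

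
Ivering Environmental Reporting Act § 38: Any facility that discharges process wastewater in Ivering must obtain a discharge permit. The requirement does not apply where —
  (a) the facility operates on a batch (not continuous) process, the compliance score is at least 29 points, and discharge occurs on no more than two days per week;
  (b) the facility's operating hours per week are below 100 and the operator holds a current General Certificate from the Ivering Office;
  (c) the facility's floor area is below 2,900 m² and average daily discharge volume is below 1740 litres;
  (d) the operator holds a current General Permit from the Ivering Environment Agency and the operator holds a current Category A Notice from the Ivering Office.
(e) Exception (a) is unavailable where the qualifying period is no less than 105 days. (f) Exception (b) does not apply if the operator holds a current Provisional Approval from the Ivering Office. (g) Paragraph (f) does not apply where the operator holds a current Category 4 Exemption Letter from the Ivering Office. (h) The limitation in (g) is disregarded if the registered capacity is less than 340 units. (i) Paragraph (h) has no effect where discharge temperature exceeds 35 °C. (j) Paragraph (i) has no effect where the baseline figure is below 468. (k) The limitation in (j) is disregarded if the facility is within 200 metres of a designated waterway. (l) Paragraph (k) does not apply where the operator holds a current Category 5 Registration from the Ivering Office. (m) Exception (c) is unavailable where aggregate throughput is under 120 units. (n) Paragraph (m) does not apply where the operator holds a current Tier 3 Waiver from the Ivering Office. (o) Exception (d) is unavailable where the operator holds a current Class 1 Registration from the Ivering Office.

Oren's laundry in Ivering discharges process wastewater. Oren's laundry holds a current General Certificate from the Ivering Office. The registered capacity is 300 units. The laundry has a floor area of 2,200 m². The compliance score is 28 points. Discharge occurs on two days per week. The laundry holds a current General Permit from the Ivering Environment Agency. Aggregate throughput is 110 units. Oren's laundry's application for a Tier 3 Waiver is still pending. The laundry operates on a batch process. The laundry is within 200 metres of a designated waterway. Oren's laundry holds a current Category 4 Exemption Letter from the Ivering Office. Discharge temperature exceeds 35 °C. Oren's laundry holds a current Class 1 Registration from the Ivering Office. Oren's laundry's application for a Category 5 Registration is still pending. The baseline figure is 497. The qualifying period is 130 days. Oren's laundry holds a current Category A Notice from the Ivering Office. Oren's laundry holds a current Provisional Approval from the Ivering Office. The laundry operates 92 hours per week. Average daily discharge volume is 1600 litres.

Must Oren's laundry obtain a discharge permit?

No — exception (b) applies; Oren's laundry is not required to obtain a discharge permit.

Exception (a) does not apply: the compliance score is 28 points, short of 29 points.
Exception (b) is satisfied on its face — the facility's operating hours per week are 92, below the 100 limit; a current General Certificate is held. Under paragraphs (f)–(l): (f) is engaged (a current Provisional Approval is held), but yields to (g): (g) operates against (f): a current Category 4 Exemption Letter is held. (h) would limit (g) — the registered capacity is 300 units, less than the 340 units limit — but (i) sets (h) aside: (i) operates against (h): discharge temperature exceeds 35 °C. (j) is not triggered (the baseline figure is 497, not below 468), so (i) stands. Exception (b) stands.
Exception (c): the facility's floor area is 2,200 m², below the 2,900 m² limit; average daily discharge volume is 1600 litres, below the 1740 litres limit — every condition holds. But applying paragraphs (m)–(n): (m) is triggered — aggregate throughput is 110 units, under the 120 units limit. (n) is inapplicable (there is no Tier 3 Waiver in force), so (m) stands. (c) is therefore removed.
All of (d)'s requirements are met (a current General Permit is held; a current Category A Notice is held). But: (o) operates against (d): a current Class 1 Registration is held. (d) is therefore removed.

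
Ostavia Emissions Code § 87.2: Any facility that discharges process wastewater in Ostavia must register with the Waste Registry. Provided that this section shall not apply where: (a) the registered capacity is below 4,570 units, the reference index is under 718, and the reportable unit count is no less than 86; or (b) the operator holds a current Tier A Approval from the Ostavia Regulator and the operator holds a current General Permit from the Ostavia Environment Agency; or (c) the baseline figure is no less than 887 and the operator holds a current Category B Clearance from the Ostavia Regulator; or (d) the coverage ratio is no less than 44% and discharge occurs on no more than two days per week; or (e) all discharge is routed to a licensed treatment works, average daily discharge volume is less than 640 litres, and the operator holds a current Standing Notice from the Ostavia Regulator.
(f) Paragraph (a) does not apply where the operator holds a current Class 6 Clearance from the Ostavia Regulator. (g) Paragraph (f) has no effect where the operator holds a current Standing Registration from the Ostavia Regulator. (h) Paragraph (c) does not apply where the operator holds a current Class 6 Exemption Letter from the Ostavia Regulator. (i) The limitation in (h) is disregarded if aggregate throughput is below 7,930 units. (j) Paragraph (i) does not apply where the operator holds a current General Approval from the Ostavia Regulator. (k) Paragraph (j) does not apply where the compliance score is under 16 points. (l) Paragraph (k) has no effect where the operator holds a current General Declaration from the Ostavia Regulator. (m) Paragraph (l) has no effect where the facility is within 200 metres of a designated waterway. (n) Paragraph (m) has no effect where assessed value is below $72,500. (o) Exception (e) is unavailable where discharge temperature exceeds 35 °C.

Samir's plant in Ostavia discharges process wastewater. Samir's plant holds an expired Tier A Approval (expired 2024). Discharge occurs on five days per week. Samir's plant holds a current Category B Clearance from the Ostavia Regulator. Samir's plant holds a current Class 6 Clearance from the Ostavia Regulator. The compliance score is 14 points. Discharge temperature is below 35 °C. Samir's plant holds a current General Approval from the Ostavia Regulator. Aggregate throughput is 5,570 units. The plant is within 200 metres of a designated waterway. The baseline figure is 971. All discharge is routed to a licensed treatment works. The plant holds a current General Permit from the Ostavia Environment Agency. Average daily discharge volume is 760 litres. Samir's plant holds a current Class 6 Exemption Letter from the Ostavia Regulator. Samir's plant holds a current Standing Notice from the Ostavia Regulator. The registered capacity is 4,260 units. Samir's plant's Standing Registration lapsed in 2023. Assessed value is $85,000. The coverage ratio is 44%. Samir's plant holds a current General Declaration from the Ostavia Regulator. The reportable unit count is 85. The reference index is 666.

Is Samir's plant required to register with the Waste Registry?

No — exception (c) applies; Samir's plant is not required to register with the Waste Registry.

Exception (a) fails — the reportable unit count is 85, short of 86.
Exception (b) requires that the operator holds a current Tier A Approval from the Ostavia Regulator; but the Tier A Approval is not current, so (b) is unavailable.
Exception (c)'s conditions are all satisfied: the baseline figure is 971, meeting the 887 threshold; a current Category B Clearance is held. Under paragraphs (h)–(n): (h) would limit (c) — a current Class 6 Exemption Letter is held — but (i) sets (h) aside: (i) operates against (h): aggregate throughput is 5,570 units, below the 7,930 units limit. (j) would limit (i) — a current General Approval is held — but (k) sets (j) aside: (k) operates against (j): the compliance score is 14 points, under the 16 points limit. (l) would limit (k) — a current General Declaration is held — but (m) sets (l) aside: (m) is triggered — the plant is within 200 m of a designated waterway. (n), which would lift (m), does not operate here — assessed value is $85,000, not below $72,500. Exception (c) stands.
Exception (d) fails — discharge occurs on five days per week.
Exception (e) does not apply: average daily discharge volume is 760 litres, not less than 640 litres.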